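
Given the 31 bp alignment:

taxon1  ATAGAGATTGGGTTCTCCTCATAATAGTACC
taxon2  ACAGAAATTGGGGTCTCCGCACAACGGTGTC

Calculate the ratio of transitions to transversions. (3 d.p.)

Transitions are A↔G and C↔T; transversions are all other mismatches.
Transitions: 7. Transversions: 2.
R = 7/2 = 3.500.

3.500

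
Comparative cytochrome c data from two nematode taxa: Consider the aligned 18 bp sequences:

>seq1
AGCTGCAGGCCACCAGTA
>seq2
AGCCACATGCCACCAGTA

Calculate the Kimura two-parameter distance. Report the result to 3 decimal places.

Of 18 sites, 2 differences are transitions and 1 are transversions, so P = 2/18 ≈ 0.111111 and Q = 1/18 ≈ 0.055556.
Under the Kimura two-parameter model, d = −½ ln(1 − 2P − Q) − ¼ ln(1 − 2Q).
1 − 2P − Q = 0.722222, giving −½ ln(0.722222) = 0.162711.
1 − 2Q = 0.888888, giving −¼ ln(0.888888) = 0.029446.
d = 0.162711 + 0.029446 = 0.192157.

0.192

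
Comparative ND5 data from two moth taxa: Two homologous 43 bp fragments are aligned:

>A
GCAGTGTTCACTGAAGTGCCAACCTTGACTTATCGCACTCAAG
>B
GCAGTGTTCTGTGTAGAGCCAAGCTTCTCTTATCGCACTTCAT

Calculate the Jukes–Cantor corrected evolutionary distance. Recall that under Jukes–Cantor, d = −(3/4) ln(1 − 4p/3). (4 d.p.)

0.2784

The sequences differ at 10 of 43 sites (10, 11, 14, 17, 23, 27, 28, 40, 41, 43), so p = 10/43 ≈ 0.232558.
d = −(3/4) ln(1 − 4p/3) = −0.75 ln(1 − 0.310077) = −0.75 ln(0.689923)
  = −0.75 × (-0.371175) = 0.278381 substitutions/site.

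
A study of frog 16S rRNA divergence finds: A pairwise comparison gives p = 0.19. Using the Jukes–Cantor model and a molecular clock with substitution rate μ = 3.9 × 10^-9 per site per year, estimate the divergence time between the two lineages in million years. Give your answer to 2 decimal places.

28.09

d = −(3/4) ln(1 − 4p/3) = −0.75 ln(1 − 0.253333) = −0.75 ln(0.746667)
  = −0.75 × (-0.292136) = 0.219102 substitutions/site.
Under a molecular clock d = 2μt, so t = d/(2μ) = 0.219102 / (2 × 3.9 × 10^-9) = 28.09 million years.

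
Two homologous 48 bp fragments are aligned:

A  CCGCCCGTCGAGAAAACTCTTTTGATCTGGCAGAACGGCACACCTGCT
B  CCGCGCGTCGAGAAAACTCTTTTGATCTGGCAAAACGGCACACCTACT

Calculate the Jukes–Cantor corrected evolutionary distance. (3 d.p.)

The sequences differ at 3 of 48 sites (5, 33, 46), so p = 3/48 = 0.0625.
d = −(3/4) ln(1 − 4p/3) = −0.75 ln(1 − 0.083333) = −0.75 ln(0.916667)
  = −0.75 × (-0.087011) = 0.065258 substitutions/site.

0.065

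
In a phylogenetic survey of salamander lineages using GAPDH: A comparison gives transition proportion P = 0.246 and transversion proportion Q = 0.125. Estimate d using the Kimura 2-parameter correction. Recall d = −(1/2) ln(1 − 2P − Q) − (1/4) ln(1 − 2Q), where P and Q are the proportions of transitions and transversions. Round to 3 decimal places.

0.552

Under the Kimura two-parameter model, d = −½ ln(1 − 2P − Q) − ¼ ln(1 − 2Q).
1 − 2P − Q = 0.383, giving −½ ln(0.383) = 0.479860.
1 − 2Q = 0.75, giving −¼ ln(0.75) = 0.071921.
d = 0.479860 + 0.071921 = 0.551781.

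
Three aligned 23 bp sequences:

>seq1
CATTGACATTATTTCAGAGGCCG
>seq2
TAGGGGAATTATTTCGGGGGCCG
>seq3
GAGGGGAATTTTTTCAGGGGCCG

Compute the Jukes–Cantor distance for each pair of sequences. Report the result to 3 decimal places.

d(seq1,seq2) = 0.390, d(seq1,seq3) = 0.390, d(seq2,seq3) = 0.143

seq1–seq2: 7/23 sites differ → p ≈ 0.304348, d = −0.75 ln(1 − 0.405797) = 0.390401 ≈ 0.390.
seq1–seq3: 7/23 sites differ → p ≈ 0.304348, d = −0.75 ln(1 − 0.405797) = 0.390401 ≈ 0.390.
seq2–seq3: 3/23 sites differ → p ≈ 0.130435, d = −0.75 ln(1 − 0.173913) = 0.143291 ≈ 0.143.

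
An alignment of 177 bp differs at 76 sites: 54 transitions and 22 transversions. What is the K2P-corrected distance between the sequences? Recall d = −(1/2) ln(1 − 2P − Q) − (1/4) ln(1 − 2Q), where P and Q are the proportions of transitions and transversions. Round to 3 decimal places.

0.734

P = 54/177 ≈ 0.305085 and Q = 22/177 ≈ 0.124294.
Under the Kimura two-parameter model, d = −½ ln(1 − 2P − Q) − ¼ ln(1 − 2Q).
1 − 2P − Q = 0.265536, giving −½ ln(0.265536) = 0.663002.
1 − 2Q = 0.751412, giving −¼ ln(0.751412) = 0.071450.
d = 0.663002 + 0.071450 = 0.734452.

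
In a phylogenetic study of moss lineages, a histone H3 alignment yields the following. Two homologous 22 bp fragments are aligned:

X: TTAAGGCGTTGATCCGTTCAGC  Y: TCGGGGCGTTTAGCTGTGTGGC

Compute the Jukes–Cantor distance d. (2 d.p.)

0.59

The sequences differ at 9 of 22 sites (2, 3, 4, 11, 13, 15, 18, 19, 20), so p = 9/22 ≈ 0.409091.
d = −(3/4) ln(1 − 4p/3) = −0.75 ln(1 − 0.545455) = −0.75 ln(0.454545)
  = −0.75 × (-0.788458) = 0.591344 substitutions/site.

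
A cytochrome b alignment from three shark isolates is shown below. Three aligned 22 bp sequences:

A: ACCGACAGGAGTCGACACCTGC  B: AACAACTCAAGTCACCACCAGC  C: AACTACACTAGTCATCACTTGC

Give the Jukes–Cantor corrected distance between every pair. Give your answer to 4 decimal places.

d(A,B) = 0.4975, d(A,C) = 0.4141, d(B,C) = 0.3390

A–B: 8/22 sites differ → p ≈ 0.363636, d = −0.75 ln(1 − 0.484848) = 0.497470 ≈ 0.4975.
A–C: 7/22 sites differ → p ≈ 0.318182, d = −0.75 ln(1 − 0.424243) = 0.414052 ≈ 0.4141.
B–C: 6/22 sites differ → p ≈ 0.272727, d = −0.75 ln(1 − 0.363636) = 0.338988 ≈ 0.3390.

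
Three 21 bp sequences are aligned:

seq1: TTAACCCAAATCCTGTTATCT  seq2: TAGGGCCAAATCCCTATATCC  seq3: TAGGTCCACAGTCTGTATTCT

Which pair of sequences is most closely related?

seq1–seq2: 8/21 differ, p = 0.381, d = 0.532.
seq1–seq3: 9/21 differ, p = 0.429, d = 0.635.
seq2–seq3: 10/21 differ, p = 0.476, d = 0.756.
The smallest distance is between seq1 and seq2.

seq1 and seq2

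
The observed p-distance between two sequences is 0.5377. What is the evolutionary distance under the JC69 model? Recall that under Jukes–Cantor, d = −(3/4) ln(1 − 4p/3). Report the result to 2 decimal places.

0.95

d = −(3/4) ln(1 − 4p/3) = −0.75 ln(1 − 0.716933) = −0.75 ln(0.283067)
  = −0.75 × (-1.262072) = 0.946554 substitutions/site.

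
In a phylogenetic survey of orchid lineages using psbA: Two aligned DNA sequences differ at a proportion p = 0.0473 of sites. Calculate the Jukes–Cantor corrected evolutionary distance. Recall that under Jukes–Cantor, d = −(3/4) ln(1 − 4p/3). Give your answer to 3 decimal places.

d = −(3/4) ln(1 − 4p/3) = −0.75 ln(1 − 0.063067) = −0.75 ln(0.936933)
  = −0.75 × (-0.065144) = 0.048858 substitutions/site.

0.049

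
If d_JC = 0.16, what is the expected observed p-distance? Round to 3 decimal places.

0.144

p = (3/4)(1 − e^(−4d/3)) = 0.75 × (1 − e^(-0.213333)) = 0.75 × (1 − 0.807887) = 0.144085.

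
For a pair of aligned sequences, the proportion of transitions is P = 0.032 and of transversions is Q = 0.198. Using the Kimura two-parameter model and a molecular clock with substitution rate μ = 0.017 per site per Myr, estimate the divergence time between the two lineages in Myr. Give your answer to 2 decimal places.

8.18

Under the Kimura two-parameter model, d = −½ ln(1 − 2P − Q) − ¼ ln(1 − 2Q).
1 − 2P − Q = 0.738, giving −½ ln(0.738) = 0.151906.
1 − 2Q = 0.604, giving −¼ ln(0.604) = 0.126045.
d = 0.151906 + 0.126045 = 0.277951.
Under a molecular clock d = 2μt, so t = d/(2μ) = 0.277951 / (2 × 0.017) = 8.18 Myr.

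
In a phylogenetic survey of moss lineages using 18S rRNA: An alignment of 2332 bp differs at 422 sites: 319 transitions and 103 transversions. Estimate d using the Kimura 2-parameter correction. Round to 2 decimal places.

0.21

P = 319/2332 ≈ 0.136792 and Q = 103/2332 ≈ 0.044168.
Under the Kimura two-parameter model, d = −½ ln(1 − 2P − Q) − ¼ ln(1 − 2Q).
1 − 2P − Q = 0.682248, giving −½ ln(0.682248) = 0.191181.
1 − 2Q = 0.911664, giving −¼ ln(0.911664) = 0.023121.
d = 0.191181 + 0.023121 = 0.214302.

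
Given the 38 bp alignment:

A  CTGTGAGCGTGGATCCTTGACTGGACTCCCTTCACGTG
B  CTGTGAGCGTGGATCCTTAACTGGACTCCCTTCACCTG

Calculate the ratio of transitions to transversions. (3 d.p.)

1.000

Transitions are A↔G and C↔T; transversions are all other mismatches.
Transitions: 1. Transversions: 1.
R = 1/1 = 1.000.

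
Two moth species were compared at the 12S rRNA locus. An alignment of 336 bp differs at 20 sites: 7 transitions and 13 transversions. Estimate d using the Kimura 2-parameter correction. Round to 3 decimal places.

P = 7/336 ≈ 0.020833 and Q = 13/336 ≈ 0.03869.
Under the Kimura two-parameter model, d = −½ ln(1 − 2P − Q) − ¼ ln(1 − 2Q).
1 − 2P − Q = 0.919644, giving −½ ln(0.919644) = 0.041884.
1 − 2Q = 0.92262, giving −¼ ln(0.92262) = 0.020134.
d = 0.041884 + 0.020134 = 0.062018.

0.062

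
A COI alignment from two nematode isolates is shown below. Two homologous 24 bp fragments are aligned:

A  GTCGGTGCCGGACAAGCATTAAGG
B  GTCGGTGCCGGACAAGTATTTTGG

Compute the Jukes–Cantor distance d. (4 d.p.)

The sequences differ at 3 of 24 sites (17, 21, 22), so p = 3/24 = 0.125.
d = −(3/4) ln(1 − 4p/3) = −0.75 ln(1 − 0.166667) = −0.75 ln(0.833333)
  = −0.75 × (-0.182322) = 0.136742 substitutions/site.

0.1367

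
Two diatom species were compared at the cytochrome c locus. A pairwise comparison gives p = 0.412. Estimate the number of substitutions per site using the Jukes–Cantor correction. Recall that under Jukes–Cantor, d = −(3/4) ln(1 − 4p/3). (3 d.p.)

0.598

d = −(3/4) ln(1 − 4p/3) = −0.75 ln(1 − 0.549333) = −0.75 ln(0.450667)
  = −0.75 × (-0.797027) = 0.597770 substitutions/site.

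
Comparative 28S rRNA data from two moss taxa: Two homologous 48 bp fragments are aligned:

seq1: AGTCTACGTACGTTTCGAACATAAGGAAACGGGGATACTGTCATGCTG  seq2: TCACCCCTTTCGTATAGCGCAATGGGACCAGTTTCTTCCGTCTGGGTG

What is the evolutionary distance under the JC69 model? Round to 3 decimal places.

0.961

The sequences differ at 26 of 48 sites, so p = 26/48 ≈ 0.541667.
d = −(3/4) ln(1 − 4p/3) = −0.75 ln(1 − 0.722223) = −0.75 ln(0.277777)
  = −0.75 × (-1.280937) = 0.960703 substitutions/site.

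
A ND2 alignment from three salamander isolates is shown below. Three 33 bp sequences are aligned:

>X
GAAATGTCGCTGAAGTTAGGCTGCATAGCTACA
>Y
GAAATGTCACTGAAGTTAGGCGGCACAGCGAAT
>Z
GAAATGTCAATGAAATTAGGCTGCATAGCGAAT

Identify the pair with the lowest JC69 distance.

X–Y: 6/33 differ, p = 0.182, d = 0.208.
X–Z: 6/33 differ, p = 0.182, d = 0.208.
Y–Z: 4/33 differ, p = 0.121, d = 0.132.
The smallest distance is between Y and Z.

Y and Z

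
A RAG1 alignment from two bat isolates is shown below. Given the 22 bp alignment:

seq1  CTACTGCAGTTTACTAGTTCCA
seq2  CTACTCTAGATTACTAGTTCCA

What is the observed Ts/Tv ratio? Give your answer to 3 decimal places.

0.500

Transitions are A↔G and C↔T; transversions are all other mismatches.
Transitions: 1. Transversions: 2.
R = 1/2 = 0.500.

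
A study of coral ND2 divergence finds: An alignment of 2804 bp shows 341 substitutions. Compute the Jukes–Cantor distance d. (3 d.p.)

p = 341/2804 ≈ 0.121612.
d = −(3/4) ln(1 − 4p/3) = −0.75 ln(1 − 0.162149) = −0.75 ln(0.837851)
  = −0.75 × (-0.176915) = 0.132686 substitutions/site.

0.133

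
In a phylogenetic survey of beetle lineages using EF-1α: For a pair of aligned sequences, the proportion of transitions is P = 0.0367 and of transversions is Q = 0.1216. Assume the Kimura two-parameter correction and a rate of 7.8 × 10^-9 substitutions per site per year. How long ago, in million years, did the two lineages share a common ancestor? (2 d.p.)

Under the Kimura two-parameter model, d = −½ ln(1 − 2P − Q) − ¼ ln(1 − 2Q).
1 − 2P − Q = 0.805, giving −½ ln(0.805) = 0.108457.
1 − 2Q = 0.7568, giving −¼ ln(0.7568) = 0.069664.
d = 0.108457 + 0.069664 = 0.178121.
Under a molecular clock d = 2μt, so t = d/(2μ) = 0.178121 / (2 × 7.8 × 10^-9) = 11.42 million years.

11.42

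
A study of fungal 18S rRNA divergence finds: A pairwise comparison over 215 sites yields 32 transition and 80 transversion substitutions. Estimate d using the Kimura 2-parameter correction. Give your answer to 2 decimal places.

P = 32/215 ≈ 0.148837 and Q = 80/215 ≈ 0.372093.
Under the Kimura two-parameter model, d = −½ ln(1 − 2P − Q) − ¼ ln(1 − 2Q).
1 − 2P − Q = 0.330233, giving −½ ln(0.330233) = 0.553978.
1 − 2Q = 0.255814, giving −¼ ln(0.255814) = 0.340826.
d = 0.553978 + 0.340826 = 0.894804.

0.89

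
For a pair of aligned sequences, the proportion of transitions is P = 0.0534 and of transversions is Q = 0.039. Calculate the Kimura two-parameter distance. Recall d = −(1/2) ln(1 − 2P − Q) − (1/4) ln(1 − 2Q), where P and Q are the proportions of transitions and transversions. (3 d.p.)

Under the Kimura two-parameter model, d = −½ ln(1 − 2P − Q) − ¼ ln(1 − 2Q).
1 − 2P − Q = 0.8542, giving −½ ln(0.8542) = 0.078795.
1 − 2Q = 0.922, giving −¼ ln(0.922) = 0.020303.
d = 0.078795 + 0.020303 = 0.099098.

0.099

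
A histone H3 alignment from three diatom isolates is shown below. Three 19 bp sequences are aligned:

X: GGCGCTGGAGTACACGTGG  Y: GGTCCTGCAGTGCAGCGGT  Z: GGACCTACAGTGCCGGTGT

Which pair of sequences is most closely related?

X–Y: 8/19 differ, p = 0.421, d = 0.618.
X–Z: 8/19 differ, p = 0.421, d = 0.618.
Y–Z: 5/19 differ, p = 0.263, d = 0.324.
The smallest distance is between Y and Z.

Y and Z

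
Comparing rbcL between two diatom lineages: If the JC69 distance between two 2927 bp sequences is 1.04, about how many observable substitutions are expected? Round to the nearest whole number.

Invert JC69: p = (3/4)(1 − e^(−4d/3)) = 0.75 × (1 − e^(-1.386667)) = 0.75 × (1 − 0.249907) = 0.562570.
Expected differing sites = pL ≈ 0.562570 × 2927 = 1646.64239 ≈ 1647.

1647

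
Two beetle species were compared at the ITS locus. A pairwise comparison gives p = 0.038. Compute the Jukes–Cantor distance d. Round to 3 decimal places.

0.039

d = −(3/4) ln(1 − 4p/3) = −0.75 ln(1 − 0.050667) = −0.75 ln(0.949333)
  = −0.75 × (-0.051996) = 0.038997 substitutions/site.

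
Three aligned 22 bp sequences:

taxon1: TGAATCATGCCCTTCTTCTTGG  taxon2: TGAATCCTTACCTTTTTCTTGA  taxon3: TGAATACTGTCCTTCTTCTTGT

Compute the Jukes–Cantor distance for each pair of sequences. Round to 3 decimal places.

d(taxon1,taxon2) = 0.271, d(taxon1,taxon3) = 0.208, d(taxon2,taxon3) = 0.271

taxon1–taxon2: 5/22 sites differ → p ≈ 0.227273, d = −0.75 ln(1 − 0.303031) = 0.270761 ≈ 0.271.
taxon1–taxon3: 4/22 sites differ → p ≈ 0.181818, d = −0.75 ln(1 − 0.242424) = 0.208224 ≈ 0.208.
taxon2–taxon3: 5/22 sites differ → p ≈ 0.227273, d = −0.75 ln(1 − 0.303031) = 0.270761 ≈ 0.271.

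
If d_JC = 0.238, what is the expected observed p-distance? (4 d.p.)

p = (3/4)(1 − e^(−4d/3)) = 0.75 × (1 − e^(-0.317333)) = 0.75 × (1 − 0.728088) = 0.203934.

0.2039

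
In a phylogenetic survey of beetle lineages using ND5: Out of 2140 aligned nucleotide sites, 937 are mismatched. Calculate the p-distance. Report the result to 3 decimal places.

0.438

p = 937/2140 = 0.437850… ≈ 0.438 (to 3 d.p.).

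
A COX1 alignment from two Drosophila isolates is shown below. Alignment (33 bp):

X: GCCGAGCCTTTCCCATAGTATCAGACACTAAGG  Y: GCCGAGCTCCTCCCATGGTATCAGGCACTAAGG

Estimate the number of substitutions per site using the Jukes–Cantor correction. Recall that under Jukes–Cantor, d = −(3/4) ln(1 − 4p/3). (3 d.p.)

0.169

The sequences differ at 5 of 33 sites (8, 9, 10, 17, 25), so p = 5/33 ≈ 0.151515.
d = −(3/4) ln(1 − 4p/3) = −0.75 ln(1 − 0.20202) = −0.75 ln(0.79798)
  = −0.75 × (-0.225672) = 0.169254 substitutions/site.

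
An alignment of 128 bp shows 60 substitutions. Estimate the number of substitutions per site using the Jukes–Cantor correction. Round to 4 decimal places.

0.7356

p = 60/128 = 0.46875.
d = −(3/4) ln(1 − 4p/3) = −0.75 ln(1 − 0.625) = −0.75 ln(0.375)
  = −0.75 × (-0.980829) = 0.735622 substitutions/site.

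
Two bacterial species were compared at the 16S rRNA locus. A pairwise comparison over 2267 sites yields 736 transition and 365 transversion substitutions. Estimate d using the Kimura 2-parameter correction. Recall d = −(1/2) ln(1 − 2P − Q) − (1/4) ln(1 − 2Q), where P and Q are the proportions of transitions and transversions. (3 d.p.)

P = 736/2267 ≈ 0.324658 and Q = 365/2267 ≈ 0.161006.
Under the Kimura two-parameter model, d = −½ ln(1 − 2P − Q) − ¼ ln(1 − 2Q).
1 − 2P − Q = 0.189678, giving −½ ln(0.189678) = 0.831214.
1 − 2Q = 0.677988, giving −¼ ln(0.677988) = 0.097156.
d = 0.831214 + 0.097156 = 0.928370.

0.928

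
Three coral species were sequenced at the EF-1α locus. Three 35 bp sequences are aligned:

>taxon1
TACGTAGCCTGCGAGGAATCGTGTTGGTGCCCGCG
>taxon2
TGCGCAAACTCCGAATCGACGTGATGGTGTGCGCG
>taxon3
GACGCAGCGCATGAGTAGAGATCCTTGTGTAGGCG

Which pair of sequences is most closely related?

taxon1 and taxon2

taxon1–taxon2: 13/35 differ, p = 0.371, d = 0.513.
taxon1–taxon3: 17/35 differ, p = 0.486, d = 0.782.
taxon2–taxon3: 17/35 differ, p = 0.486, d = 0.782.
The smallest distance is between taxon1 and taxon2.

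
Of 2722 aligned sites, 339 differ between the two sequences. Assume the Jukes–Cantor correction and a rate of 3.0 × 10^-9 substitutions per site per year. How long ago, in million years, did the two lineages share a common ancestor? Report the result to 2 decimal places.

22.70

p = 339/2722 ≈ 0.124541.
d = −(3/4) ln(1 − 4p/3) = −0.75 ln(1 − 0.166055) = −0.75 ln(0.833945)
  = −0.75 × (-0.181588) = 0.136191 substitutions/site.
Under a molecular clock d = 2μt, so t = d/(2μ) = 0.136191 / (2 × 3.0 × 10^-9) = 22.70 million years.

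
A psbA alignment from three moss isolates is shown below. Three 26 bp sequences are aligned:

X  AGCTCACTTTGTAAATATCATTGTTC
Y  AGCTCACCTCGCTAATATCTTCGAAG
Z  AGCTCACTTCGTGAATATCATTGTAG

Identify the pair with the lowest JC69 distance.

X–Y: 9/26 differ, p = 0.346, d = 0.464.
X–Z: 4/26 differ, p = 0.154, d = 0.172.
Y–Z: 6/26 differ, p = 0.231, d = 0.276.
The smallest distance is between X and Z.

X and Z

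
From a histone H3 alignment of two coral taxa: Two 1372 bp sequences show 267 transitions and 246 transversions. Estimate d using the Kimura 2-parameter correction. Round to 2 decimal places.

0.53

P = 267/1372 ≈ 0.194606 and Q = 246/1372 ≈ 0.1793.
Under the Kimura two-parameter model, d = −½ ln(1 − 2P − Q) − ¼ ln(1 − 2Q).
1 − 2P − Q = 0.431488, giving −½ ln(0.431488) = 0.420258.
1 − 2Q = 0.6414, giving −¼ ln(0.6414) = 0.111025.
d = 0.420258 + 0.111025 = 0.531283.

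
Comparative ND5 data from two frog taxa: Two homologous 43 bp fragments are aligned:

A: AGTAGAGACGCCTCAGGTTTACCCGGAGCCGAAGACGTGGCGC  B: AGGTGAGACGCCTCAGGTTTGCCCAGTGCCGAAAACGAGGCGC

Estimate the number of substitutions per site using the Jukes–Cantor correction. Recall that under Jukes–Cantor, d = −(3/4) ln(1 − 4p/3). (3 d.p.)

0.184

The sequences differ at 7 of 43 sites (3, 4, 21, 25, 27, 34, 38), so p = 7/43 ≈ 0.162791.
d = −(3/4) ln(1 − 4p/3) = −0.75 ln(1 − 0.217055) = −0.75 ln(0.782945)
  = −0.75 × (-0.244693) = 0.183520 substitutions/site.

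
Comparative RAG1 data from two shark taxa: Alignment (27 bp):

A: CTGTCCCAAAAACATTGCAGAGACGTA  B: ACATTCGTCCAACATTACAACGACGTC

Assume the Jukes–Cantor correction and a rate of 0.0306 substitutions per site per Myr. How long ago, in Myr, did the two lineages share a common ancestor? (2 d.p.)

11.00

The sequences differ at 12 of 27 sites, so p = 12/27 ≈ 0.444444.
d = −(3/4) ln(1 − 4p/3) = −0.75 ln(1 − 0.592592) = −0.75 ln(0.407408)
  = −0.75 × (-0.897940) = 0.673455 substitutions/site.
Under a molecular clock d = 2μt, so t = d/(2μ) = 0.673455 / (2 × 0.0306) = 11.00 Myr.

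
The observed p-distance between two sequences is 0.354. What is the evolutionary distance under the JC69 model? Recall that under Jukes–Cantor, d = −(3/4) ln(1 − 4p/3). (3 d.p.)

0.479

d = −(3/4) ln(1 − 4p/3) = −0.75 ln(1 − 0.472) = −0.75 ln(0.528)
  = −0.75 × (-0.638659) = 0.478994 substitutions/site.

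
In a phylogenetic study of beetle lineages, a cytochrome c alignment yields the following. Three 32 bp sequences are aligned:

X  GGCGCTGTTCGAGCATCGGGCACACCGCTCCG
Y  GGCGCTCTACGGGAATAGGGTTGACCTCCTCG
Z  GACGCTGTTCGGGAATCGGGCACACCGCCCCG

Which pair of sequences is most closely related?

X–Y: 11/32 differ, p = 0.344, d = 0.460.
X–Z: 4/32 differ, p = 0.125, d = 0.137.
Y–Z: 9/32 differ, p = 0.281, d = 0.353.
The smallest distance is between X and Z.

X and Z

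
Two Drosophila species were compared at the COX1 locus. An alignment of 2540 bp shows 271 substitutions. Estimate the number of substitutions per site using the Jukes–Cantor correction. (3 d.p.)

0.115

p = 271/2540 ≈ 0.106693.
d = −(3/4) ln(1 − 4p/3) = −0.75 ln(1 − 0.142257) = −0.75 ln(0.857743)
  = −0.75 × (-0.153451) = 0.115088 substitutions/site.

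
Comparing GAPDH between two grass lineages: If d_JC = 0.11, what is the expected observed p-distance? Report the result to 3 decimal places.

p = (3/4)(1 − e^(−4d/3)) = 0.75 × (1 − e^(-0.146667)) = 0.75 × (1 − 0.863582) = 0.102314.

0.102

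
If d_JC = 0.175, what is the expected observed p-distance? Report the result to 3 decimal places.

p = (3/4)(1 − e^(−4d/3)) = 0.75 × (1 − e^(-0.233333)) = 0.75 × (1 − 0.791890) = 0.156083.

0.156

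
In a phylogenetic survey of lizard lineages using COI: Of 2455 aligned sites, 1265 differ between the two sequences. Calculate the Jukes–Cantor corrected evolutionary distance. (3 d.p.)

p = 1265/2455 ≈ 0.515275.
d = −(3/4) ln(1 − 4p/3) = −0.75 ln(1 − 0.687033) = −0.75 ln(0.312967)
  = −0.75 × (-1.161658) = 0.871244 substitutions/site.

0.871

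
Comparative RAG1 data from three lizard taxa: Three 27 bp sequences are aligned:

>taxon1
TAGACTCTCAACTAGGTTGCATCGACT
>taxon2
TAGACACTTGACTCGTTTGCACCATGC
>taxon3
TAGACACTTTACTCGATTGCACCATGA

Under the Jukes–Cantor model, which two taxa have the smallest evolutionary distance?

taxon2 and taxon3

taxon1–taxon2: 10/27 differ, p = 0.370, d = 0.511.
taxon1–taxon3: 10/27 differ, p = 0.370, d = 0.511.
taxon2–taxon3: 3/27 differ, p = 0.111, d = 0.120.
The smallest distance is between taxon2 and taxon3.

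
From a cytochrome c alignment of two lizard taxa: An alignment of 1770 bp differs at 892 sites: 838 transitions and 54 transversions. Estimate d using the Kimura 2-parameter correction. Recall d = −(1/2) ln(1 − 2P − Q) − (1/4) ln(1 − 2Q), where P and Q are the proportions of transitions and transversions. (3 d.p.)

1.911

P = 838/1770 ≈ 0.473446 and Q = 54/1770 ≈ 0.030508.
Under the Kimura two-parameter model, d = −½ ln(1 − 2P − Q) − ¼ ln(1 − 2Q).
1 − 2P − Q = 0.0226, giving −½ ln(0.0226) = 1.894903.
1 − 2Q = 0.938984, giving −¼ ln(0.938984) = 0.015739.
d = 1.894903 + 0.015739 = 1.910642.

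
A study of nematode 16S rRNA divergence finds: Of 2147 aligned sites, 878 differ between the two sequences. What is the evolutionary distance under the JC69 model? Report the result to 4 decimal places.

0.5910

p = 878/2147 ≈ 0.408943.
d = −(3/4) ln(1 − 4p/3) = −0.75 ln(1 − 0.545257) = −0.75 ln(0.454743)
  = −0.75 × (-0.788023) = 0.591017 substitutions/site.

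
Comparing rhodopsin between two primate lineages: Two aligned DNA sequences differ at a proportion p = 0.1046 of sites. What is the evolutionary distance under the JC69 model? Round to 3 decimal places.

d = −(3/4) ln(1 − 4p/3) = −0.75 ln(1 − 0.139467) = −0.75 ln(0.860533)
  = −0.75 × (-0.150203) = 0.112652 substitutions/site.

0.113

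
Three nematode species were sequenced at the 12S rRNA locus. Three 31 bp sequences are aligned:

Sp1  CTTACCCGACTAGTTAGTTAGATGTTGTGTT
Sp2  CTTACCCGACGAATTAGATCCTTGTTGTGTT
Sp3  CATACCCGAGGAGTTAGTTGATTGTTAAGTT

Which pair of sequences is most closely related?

Sp1 and Sp2

Sp1–Sp2: 6/31 differ, p = 0.194, d = 0.224.
Sp1–Sp3: 8/31 differ, p = 0.258, d = 0.316.
Sp2–Sp3: 8/31 differ, p = 0.258, d = 0.316.
The smallest distance is between Sp1 and Sp2.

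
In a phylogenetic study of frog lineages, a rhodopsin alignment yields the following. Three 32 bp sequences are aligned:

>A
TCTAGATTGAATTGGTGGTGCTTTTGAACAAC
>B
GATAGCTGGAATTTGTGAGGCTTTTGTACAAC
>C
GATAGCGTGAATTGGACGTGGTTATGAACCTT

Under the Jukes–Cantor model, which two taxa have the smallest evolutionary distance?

A–B: 8/32 differ, p = 0.250, d = 0.304.
A–C: 11/32 differ, p = 0.344, d = 0.460.
B–C: 13/32 differ, p = 0.406, d = 0.585.
The smallest distance is between A and B.

A and B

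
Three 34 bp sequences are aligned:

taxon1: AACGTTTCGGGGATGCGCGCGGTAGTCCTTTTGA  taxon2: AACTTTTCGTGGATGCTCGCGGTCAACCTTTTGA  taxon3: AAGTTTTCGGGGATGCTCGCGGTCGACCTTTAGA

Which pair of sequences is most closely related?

taxon1–taxon2: 6/34 differ, p = 0.176, d = 0.201.
taxon1–taxon3: 6/34 differ, p = 0.176, d = 0.201.
taxon2–taxon3: 4/34 differ, p = 0.118, d = 0.128.
The smallest distance is between taxon2 and taxon3.

taxon2 and taxon3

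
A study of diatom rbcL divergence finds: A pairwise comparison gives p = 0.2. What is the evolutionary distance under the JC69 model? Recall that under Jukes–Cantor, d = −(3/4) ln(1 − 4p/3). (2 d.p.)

d = −(3/4) ln(1 − 4p/3) = −0.75 ln(1 − 0.266667) = −0.75 ln(0.733333)
  = −0.75 × (-0.310155) = 0.232616 substitutions/site.

0.23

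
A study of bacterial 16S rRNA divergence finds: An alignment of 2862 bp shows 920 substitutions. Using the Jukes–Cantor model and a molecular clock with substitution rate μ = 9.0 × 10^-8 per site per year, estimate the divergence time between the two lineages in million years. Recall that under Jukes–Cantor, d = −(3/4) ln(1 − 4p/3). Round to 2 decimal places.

2.33

p = 920/2862 ≈ 0.321454.
d = −(3/4) ln(1 − 4p/3) = −0.75 ln(1 − 0.428605) = −0.75 ln(0.571395)
  = −0.75 × (-0.559675) = 0.419756 substitutions/site.
Under a molecular clock d = 2μt, so t = d/(2μ) = 0.419756 / (2 × 9.0 × 10^-8) = 2.33 million years.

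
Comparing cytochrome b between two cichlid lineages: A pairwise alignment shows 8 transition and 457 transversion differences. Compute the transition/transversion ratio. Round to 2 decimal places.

R = 8/457 = 0.017505… ≈ 0.02 (to 2 d.p.).

0.02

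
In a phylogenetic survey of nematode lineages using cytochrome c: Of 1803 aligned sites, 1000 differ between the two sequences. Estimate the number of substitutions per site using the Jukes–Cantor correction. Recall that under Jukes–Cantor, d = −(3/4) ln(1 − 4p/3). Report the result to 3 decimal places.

1.009

p = 1000/1803 ≈ 0.554631.
d = −(3/4) ln(1 − 4p/3) = −0.75 ln(1 − 0.739508) = −0.75 ln(0.260492)
  = −0.75 × (-1.345183) = 1.008887 substitutions/site.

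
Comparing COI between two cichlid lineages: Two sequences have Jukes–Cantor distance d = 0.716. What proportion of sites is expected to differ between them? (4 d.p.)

0.4613

p = (3/4)(1 − e^(−4d/3)) = 0.75 × (1 − e^(-0.954667)) = 0.75 × (1 − 0.384940) = 0.461295.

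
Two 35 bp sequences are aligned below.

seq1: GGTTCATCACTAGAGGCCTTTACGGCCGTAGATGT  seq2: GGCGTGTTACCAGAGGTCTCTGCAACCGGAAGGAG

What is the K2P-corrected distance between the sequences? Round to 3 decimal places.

Of 35 sites, 13 differences are transitions and 4 are transversions, so P = 13/35 ≈ 0.371429 and Q = 4/35 ≈ 0.114286.
Under the Kimura two-parameter model, d = −½ ln(1 − 2P − Q) − ¼ ln(1 − 2Q).
1 − 2P − Q = 0.142856, giving −½ ln(0.142856) = 0.972959.
1 − 2Q = 0.771428, giving −¼ ln(0.771428) = 0.064878.
d = 0.972959 + 0.064878 = 1.037837.

1.038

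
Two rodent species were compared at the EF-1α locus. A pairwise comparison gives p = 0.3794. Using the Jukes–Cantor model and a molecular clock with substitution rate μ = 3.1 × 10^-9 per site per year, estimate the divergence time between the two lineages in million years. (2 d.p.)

85.28

d = −(3/4) ln(1 − 4p/3) = −0.75 ln(1 − 0.505867) = −0.75 ln(0.494133)
  = −0.75 × (-0.704951) = 0.528713 substitutions/site.
Under a molecular clock d = 2μt, so t = d/(2μ) = 0.528713 / (2 × 3.1 × 10^-9) = 85.28 million years.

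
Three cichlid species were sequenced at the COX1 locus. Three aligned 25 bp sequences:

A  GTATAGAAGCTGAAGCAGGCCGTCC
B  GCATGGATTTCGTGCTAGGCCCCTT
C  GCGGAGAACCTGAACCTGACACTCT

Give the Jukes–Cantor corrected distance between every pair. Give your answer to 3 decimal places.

A–B: 14/25 sites differ → p = 0.56, d = −0.75 ln(1 − 0.746667) = 1.029788 ≈ 1.030.
A–C: 10/25 sites differ → p = 0.4, d = −0.75 ln(1 − 0.533333) = 0.571605 ≈ 0.572.
B–C: 15/25 sites differ → p = 0.6, d = −0.75 ln(1 − 0.8) = 1.207078 ≈ 1.207.

d(A,B) = 1.030, d(A,C) = 0.572, d(B,C) = 1.207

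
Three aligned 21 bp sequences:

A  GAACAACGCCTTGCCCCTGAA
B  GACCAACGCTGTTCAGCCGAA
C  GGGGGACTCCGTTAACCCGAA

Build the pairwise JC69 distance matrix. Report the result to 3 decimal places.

A–B: 7/21 sites differ → p ≈ 0.333333, d = −0.75 ln(1 − 0.444444) = 0.440839 ≈ 0.441.
A–C: 10/21 sites differ → p ≈ 0.47619, d = −0.75 ln(1 − 0.63492) = 0.755729 ≈ 0.756.
B–C: 8/21 sites differ → p ≈ 0.380952, d = −0.75 ln(1 − 0.507936) = 0.531860 ≈ 0.532.

d(A,B) = 0.441, d(A,C) = 0.756, d(B,C) = 0.532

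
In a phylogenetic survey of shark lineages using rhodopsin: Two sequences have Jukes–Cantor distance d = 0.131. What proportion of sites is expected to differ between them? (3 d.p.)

0.120

p = (3/4)(1 − e^(−4d/3)) = 0.75 × (1 − e^(-0.174667)) = 0.75 × (1 − 0.839737) = 0.120197.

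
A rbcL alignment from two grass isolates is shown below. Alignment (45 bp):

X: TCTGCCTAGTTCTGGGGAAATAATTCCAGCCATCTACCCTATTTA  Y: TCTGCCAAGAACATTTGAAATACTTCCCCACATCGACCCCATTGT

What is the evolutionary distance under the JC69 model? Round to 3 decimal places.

The sequences differ at 15 of 45 sites, so p = 15/45 ≈ 0.333333.
d = −(3/4) ln(1 − 4p/3) = −0.75 ln(1 − 0.444444) = −0.75 ln(0.555556)
  = −0.75 × (-0.587786) = 0.440840 substitutions/site.

0.441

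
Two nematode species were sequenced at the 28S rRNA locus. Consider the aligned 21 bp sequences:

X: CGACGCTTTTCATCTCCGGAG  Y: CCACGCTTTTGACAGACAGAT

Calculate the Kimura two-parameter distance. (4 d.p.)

0.5351

Of 21 sites, 2 differences are transitions and 6 are transversions, so P = 2/21 ≈ 0.095238 and Q = 6/21 ≈ 0.285714.
Under the Kimura two-parameter model, d = −½ ln(1 − 2P − Q) − ¼ ln(1 − 2Q).
1 − 2P − Q = 0.52381, giving −½ ln(0.52381) = 0.323313.
1 − 2Q = 0.428572, giving −¼ ln(0.428572) = 0.211824.
d = 0.323313 + 0.211824 = 0.535137.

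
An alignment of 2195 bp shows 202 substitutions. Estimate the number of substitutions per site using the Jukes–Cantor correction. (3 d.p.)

p = 202/2195 ≈ 0.092027.
d = −(3/4) ln(1 − 4p/3) = −0.75 ln(1 − 0.122703) = −0.75 ln(0.877297)
  = −0.75 × (-0.130910) = 0.098183 substitutions/site.

0.098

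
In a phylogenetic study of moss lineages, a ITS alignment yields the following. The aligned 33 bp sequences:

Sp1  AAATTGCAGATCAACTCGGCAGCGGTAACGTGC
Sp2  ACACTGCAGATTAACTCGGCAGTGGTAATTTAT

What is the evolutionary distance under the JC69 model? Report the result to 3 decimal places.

The sequences differ at 8 of 33 sites (2, 4, 12, 23, 29, 30, 32, 33), so p = 8/33 ≈ 0.242424.
d = −(3/4) ln(1 − 4p/3) = −0.75 ln(1 − 0.323232) = −0.75 ln(0.676768)
  = −0.75 × (-0.390427) = 0.292820 substitutions/site.

0.293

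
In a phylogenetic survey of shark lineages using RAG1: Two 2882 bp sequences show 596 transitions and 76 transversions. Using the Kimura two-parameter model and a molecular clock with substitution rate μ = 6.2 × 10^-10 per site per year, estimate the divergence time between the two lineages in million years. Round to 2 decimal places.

P = 596/2882 ≈ 0.206801 and Q = 76/2882 ≈ 0.026371.
Under the Kimura two-parameter model, d = −½ ln(1 − 2P − Q) − ¼ ln(1 − 2Q).
1 − 2P − Q = 0.560027, giving −½ ln(0.560027) = 0.289885.
1 − 2Q = 0.947258, giving −¼ ln(0.947258) = 0.013546.
d = 0.289885 + 0.013546 = 0.303431.
Under a molecular clock d = 2μt, so t = d/(2μ) = 0.303431 / (2 × 6.2 × 10^-10) = 244.70 million years.

244.70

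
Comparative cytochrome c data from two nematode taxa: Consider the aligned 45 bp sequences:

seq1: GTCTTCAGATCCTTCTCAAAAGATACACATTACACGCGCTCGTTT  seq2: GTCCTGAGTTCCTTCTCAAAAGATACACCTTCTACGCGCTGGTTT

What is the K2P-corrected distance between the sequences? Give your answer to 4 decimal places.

Of 45 sites, 2 differences are transitions and 5 are transversions, so P = 2/45 ≈ 0.044444 and Q = 5/45 ≈ 0.111111.
Under the Kimura two-parameter model, d = −½ ln(1 − 2P − Q) − ¼ ln(1 − 2Q).
1 − 2P − Q = 0.800001, giving −½ ln(0.800001) = 0.111571.
1 − 2Q = 0.777778, giving −¼ ln(0.777778) = 0.062829.
d = 0.111571 + 0.062829 = 0.174400.

0.1744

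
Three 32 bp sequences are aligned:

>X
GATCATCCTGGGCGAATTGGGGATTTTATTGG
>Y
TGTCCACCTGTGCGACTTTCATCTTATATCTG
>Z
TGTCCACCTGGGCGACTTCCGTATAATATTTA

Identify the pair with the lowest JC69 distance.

X–Y: 14/32 differ, p = 0.438, d = 0.657.
X–Z: 12/32 differ, p = 0.375, d = 0.520.
Y–Z: 7/32 differ, p = 0.219, d = 0.259.
The smallest distance is between Y and Z.

Y and Z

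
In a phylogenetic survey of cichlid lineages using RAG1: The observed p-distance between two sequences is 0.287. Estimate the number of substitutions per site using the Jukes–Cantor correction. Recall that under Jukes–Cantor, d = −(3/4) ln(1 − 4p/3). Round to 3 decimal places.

d = −(3/4) ln(1 − 4p/3) = −0.75 ln(1 − 0.382667) = −0.75 ln(0.617333)
  = −0.75 × (-0.482347) = 0.361760 substitutions/site.

0.362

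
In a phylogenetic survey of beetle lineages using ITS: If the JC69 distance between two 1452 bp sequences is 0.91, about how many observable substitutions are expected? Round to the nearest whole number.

Invert JC69: p = (3/4)(1 − e^(−4d/3)) = 0.75 × (1 − e^(-1.213333)) = 0.75 × (1 − 0.297205) = 0.527096.
Expected differing sites = pL ≈ 0.527096 × 1452 = 765.343392 ≈ 765.

765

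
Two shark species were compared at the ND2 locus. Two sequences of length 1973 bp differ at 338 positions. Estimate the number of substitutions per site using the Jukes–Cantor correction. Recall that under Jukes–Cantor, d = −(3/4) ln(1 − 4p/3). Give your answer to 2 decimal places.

0.19

p = 338/1973 ≈ 0.171313.
d = −(3/4) ln(1 − 4p/3) = −0.75 ln(1 − 0.228417) = −0.75 ln(0.771583)
  = −0.75 × (-0.259311) = 0.194483 substitutions/site.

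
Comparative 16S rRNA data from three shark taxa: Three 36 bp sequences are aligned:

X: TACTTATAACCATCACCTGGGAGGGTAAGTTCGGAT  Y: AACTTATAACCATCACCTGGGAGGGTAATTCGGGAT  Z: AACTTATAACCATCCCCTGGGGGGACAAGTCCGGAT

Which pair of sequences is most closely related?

X and Y

X–Y: 4/36 differ, p = 0.111, d = 0.120.
X–Z: 6/36 differ, p = 0.167, d = 0.188.
Y–Z: 6/36 differ, p = 0.167, d = 0.188.
The smallest distance is between X and Y.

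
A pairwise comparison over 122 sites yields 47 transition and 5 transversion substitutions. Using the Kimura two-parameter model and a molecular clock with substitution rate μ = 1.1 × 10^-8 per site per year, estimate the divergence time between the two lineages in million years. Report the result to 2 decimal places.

P = 47/122 ≈ 0.385246 and Q = 5/122 ≈ 0.040984.
Under the Kimura two-parameter model, d = −½ ln(1 − 2P − Q) − ¼ ln(1 − 2Q).
1 − 2P − Q = 0.188524, giving −½ ln(0.188524) = 0.834265.
1 − 2Q = 0.918032, giving −¼ ln(0.918032) = 0.021381.
d = 0.834265 + 0.021381 = 0.855646.
Under a molecular clock d = 2μt, so t = d/(2μ) = 0.855646 / (2 × 1.1 × 10^-8) = 38.89 million years.

38.89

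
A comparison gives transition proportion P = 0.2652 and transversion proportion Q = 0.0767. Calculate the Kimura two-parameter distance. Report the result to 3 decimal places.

0.509

Under the Kimura two-parameter model, d = −½ ln(1 − 2P − Q) − ¼ ln(1 − 2Q).
1 − 2P − Q = 0.3929, giving −½ ln(0.3929) = 0.467100.
1 − 2Q = 0.8466, giving −¼ ln(0.8466) = 0.041632.
d = 0.467100 + 0.041632 = 0.508732.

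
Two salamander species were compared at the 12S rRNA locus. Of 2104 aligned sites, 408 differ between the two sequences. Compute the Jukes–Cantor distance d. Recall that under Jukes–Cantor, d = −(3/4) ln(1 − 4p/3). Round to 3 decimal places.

p = 408/2104 ≈ 0.193916.
d = −(3/4) ln(1 − 4p/3) = −0.75 ln(1 − 0.258555) = −0.75 ln(0.741445)
  = −0.75 × (-0.299154) = 0.224366 substitutions/site.

0.224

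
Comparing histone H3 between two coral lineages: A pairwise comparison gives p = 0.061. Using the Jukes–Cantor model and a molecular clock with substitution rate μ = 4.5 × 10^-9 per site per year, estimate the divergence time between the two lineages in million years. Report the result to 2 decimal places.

7.07

d = −(3/4) ln(1 − 4p/3) = −0.75 ln(1 − 0.081333) = −0.75 ln(0.918667)
  = −0.75 × (-0.084832) = 0.063624 substitutions/site.
Under a molecular clock d = 2μt, so t = d/(2μ) = 0.063624 / (2 × 4.5 × 10^-9) = 7.07 million years.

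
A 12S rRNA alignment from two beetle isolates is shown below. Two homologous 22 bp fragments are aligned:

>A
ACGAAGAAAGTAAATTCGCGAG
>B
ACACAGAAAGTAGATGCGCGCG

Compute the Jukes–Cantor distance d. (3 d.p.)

The sequences differ at 5 of 22 sites (3, 4, 13, 16, 21), so p = 5/22 ≈ 0.227273.
d = −(3/4) ln(1 − 4p/3) = −0.75 ln(1 − 0.303031) = −0.75 ln(0.696969)
  = −0.75 × (-0.361014) = 0.270761 substitutions/site.

0.271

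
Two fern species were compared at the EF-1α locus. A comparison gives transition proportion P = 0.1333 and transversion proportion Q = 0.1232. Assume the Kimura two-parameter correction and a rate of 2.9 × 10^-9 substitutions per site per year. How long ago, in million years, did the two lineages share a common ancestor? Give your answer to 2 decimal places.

Under the Kimura two-parameter model, d = −½ ln(1 − 2P − Q) − ¼ ln(1 − 2Q).
1 − 2P − Q = 0.6102, giving −½ ln(0.6102) = 0.246984.
1 − 2Q = 0.7536, giving −¼ ln(0.7536) = 0.070723.
d = 0.246984 + 0.070723 = 0.317707.
Under a molecular clock d = 2μt, so t = d/(2μ) = 0.317707 / (2 × 2.9 × 10^-9) = 54.78 million years.

54.78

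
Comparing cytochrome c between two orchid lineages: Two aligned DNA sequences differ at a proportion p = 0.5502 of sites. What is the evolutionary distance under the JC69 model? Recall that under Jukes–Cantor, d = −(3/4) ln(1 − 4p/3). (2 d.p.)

d = −(3/4) ln(1 − 4p/3) = −0.75 ln(1 − 0.7336) = −0.75 ln(0.2664)
  = −0.75 × (-1.322756) = 0.992067 substitutions/site.

0.99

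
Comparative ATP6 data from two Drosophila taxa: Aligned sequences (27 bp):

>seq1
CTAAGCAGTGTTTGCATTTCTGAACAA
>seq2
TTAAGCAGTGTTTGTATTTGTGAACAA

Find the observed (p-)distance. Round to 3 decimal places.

0.111

The sequences differ at 3 of 27 positions (sites 1, 15, 20).
p = 3/27 = 0.111111… ≈ 0.111 (to 3 d.p.).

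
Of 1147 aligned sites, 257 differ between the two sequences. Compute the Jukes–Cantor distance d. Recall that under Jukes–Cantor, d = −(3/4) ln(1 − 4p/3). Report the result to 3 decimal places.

p = 257/1147 ≈ 0.224063.
d = −(3/4) ln(1 − 4p/3) = −0.75 ln(1 − 0.298751) = −0.75 ln(0.701249)
  = −0.75 × (-0.354892) = 0.266169 substitutions/site.

0.266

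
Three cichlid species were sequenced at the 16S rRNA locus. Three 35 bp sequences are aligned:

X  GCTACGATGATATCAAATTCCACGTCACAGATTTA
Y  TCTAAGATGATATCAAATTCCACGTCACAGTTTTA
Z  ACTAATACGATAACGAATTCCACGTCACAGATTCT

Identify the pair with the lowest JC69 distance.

X–Y: 3/35 differ, p = 0.086, d = 0.091.
X–Z: 8/35 differ, p = 0.229, d = 0.273.
Y–Z: 8/35 differ, p = 0.229, d = 0.273.
The smallest distance is between X and Y.

X and Y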